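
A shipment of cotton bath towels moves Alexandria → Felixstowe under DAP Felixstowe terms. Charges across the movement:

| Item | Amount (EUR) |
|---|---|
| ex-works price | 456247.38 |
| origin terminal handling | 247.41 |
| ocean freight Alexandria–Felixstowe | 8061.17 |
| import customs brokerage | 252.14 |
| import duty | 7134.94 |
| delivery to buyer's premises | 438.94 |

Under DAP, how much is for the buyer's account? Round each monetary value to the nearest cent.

Buyer's account: EUR 7387.08

DAP: the seller bears all costs to the named destination except import duty and clearance.
Seller's account: goods 456247.38 + origin terminal 247.41 + freight 8061.17 + delivery 438.94 = 464994.90
Buyer's account: brokerage 252.14 + duty 7134.94 = 7387.08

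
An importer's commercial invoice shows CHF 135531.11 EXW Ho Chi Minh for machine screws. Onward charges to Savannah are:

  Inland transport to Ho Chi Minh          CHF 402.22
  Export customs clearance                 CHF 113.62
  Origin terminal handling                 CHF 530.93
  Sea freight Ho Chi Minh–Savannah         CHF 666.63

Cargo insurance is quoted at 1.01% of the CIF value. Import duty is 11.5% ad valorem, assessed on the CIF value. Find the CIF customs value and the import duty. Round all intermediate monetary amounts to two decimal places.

Let C be the CIF value. C = EXW price + pre-shipment costs + freight + 1.01% × C
C − 1.01% × C = 135531.11 + 402.22 + 113.62 + 530.93 + 666.63
0.9899 × C = 137244.51
C = 137244.51 / 0.9899 = 138644.82
Insurance premium = 1.01% × 138644.82 = 1400.31
Import duty = 138644.82 × 11.5% = 15944.15

CIF value: CHF 138644.82; import duty: CHF 15944.15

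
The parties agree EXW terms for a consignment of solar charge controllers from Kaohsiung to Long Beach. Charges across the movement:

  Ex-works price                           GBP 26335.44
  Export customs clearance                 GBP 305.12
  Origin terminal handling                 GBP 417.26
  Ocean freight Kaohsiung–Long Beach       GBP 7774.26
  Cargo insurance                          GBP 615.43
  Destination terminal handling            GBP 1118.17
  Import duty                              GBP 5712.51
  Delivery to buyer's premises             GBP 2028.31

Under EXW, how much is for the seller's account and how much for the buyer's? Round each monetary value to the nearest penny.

EXW: the seller makes goods available at their premises; the buyer bears all onward costs.
Seller's account: goods 26335.44 = 26335.44
Buyer's account: export clearance 305.12 + origin terminal 417.26 + freight 7774.26 + insurance 615.43 + destination terminal 1118.17 + duty 5712.51 + delivery 2028.31 = 17971.06

Seller: GBP 26335.44; buyer: GBP 17971.06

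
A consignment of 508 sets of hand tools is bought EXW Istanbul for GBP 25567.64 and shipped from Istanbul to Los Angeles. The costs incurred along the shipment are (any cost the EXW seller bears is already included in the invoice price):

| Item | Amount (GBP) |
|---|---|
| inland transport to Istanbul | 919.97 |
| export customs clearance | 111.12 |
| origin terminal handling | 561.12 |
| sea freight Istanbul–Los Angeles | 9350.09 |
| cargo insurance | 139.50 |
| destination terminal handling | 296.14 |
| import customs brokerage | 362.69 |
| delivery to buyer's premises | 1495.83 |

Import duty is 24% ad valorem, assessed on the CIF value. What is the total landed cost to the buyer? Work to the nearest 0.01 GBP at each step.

EXW: the seller makes goods available at their premises; the buyer bears all onward costs.
CIF value = EXW price + inland to port + export clearance + origin terminal + freight + insurance = 25567.64 + 919.97 + 111.12 + 561.12 + 9350.09 + 139.50 = 36649.44
Import duty = 36649.44 × 24% = 8795.87
Buyer bears: inland to port 919.97 + export clearance 111.12 + origin terminal 561.12 + freight 9350.09 + insurance 139.50 + destination terminal 296.14 + brokerage 362.69 + delivery 1495.83 + duty 8795.87 = 22032.33
Landed cost = invoice 25567.64 + 22032.33 = 47599.97

Total landed cost: GBP 47599.97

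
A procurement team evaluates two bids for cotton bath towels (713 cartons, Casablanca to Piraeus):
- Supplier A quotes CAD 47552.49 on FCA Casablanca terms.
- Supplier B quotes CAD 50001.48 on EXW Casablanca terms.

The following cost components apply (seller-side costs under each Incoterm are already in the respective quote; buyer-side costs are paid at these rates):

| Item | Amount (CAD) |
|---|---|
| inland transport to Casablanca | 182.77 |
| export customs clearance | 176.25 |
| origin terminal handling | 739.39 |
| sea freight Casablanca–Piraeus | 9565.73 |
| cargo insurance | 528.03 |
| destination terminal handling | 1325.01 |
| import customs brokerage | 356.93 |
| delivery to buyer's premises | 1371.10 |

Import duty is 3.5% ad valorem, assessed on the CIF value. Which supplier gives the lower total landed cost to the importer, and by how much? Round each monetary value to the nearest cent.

Supplier A (FCA):
CIF value = FCA price + origin terminal + freight + insurance = 47552.49 + 739.39 + 9565.73 + 528.03 = 58385.64
Import duty = 58385.64 × 3.5% = 2043.50
Buyer bears (A): 739.39 + 9565.73 + 528.03 + 1325.01 + 356.93 + 1371.10 = 13886.19
Landed cost (A) = invoice 47552.49 + 13886.19 + duty 2043.50 = 63482.18
Supplier B (EXW):
CIF value = EXW price + inland to port + export clearance + origin terminal + freight + insurance = 50001.48 + 182.77 + 176.25 + 739.39 + 9565.73 + 528.03 = 61193.65
Import duty = 61193.65 × 3.5% = 2141.78
Buyer bears (B): 182.77 + 176.25 + 739.39 + 9565.73 + 528.03 + 1325.01 + 356.93 + 1371.10 = 14245.21
Landed cost (B) = invoice 50001.48 + 14245.21 + duty 2141.78 = 66388.47
Difference = |63482.18 − 66388.47| = 2906.29

Supplier A is cheaper by CAD 2906.29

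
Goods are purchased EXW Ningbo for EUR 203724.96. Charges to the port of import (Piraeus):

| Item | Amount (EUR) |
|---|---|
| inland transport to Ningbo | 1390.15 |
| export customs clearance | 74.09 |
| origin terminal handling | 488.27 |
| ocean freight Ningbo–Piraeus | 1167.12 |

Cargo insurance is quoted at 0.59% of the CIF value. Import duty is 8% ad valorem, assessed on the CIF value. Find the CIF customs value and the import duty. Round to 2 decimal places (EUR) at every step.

Let C be the CIF value. C = EXW price + pre-shipment costs + freight + 0.59% × C
C − 0.59% × C = 203724.96 + 1390.15 + 74.09 + 488.27 + 1167.12
0.9941 × C = 206844.59
C = 206844.59 / 0.9941 = 208072.22
Insurance premium = 0.59% × 208072.22 = 1227.63
Import duty = 208072.22 × 8% = 16645.78

CIF value: EUR 208072.22; import duty: EUR 16645.78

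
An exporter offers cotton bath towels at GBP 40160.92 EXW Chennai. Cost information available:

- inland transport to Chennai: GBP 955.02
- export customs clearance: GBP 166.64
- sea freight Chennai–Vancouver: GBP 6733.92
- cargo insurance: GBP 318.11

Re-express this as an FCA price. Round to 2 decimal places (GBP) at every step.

Not relevant to the conversion: insurance, freight — on the buyer under both terms; not part of either seller's price.
From EXW to FCA, the seller additionally bears: inland to port, export clearance.
FCA price = 40160.92 + 955.02 + 166.64 = 41282.58

FCA price: GBP 41282.58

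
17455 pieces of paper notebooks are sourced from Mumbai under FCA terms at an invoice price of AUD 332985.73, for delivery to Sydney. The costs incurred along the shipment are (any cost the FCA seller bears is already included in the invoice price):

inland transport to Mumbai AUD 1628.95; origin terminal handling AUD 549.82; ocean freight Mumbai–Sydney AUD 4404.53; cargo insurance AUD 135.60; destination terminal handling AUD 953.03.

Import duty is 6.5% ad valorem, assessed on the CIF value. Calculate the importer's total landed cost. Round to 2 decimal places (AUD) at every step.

FCA: the seller delivers export-cleared goods to the carrier; the buyer bears costs from that point.
Already in the invoice (seller's account under FCA): inland to port — exclude.
CIF value = FCA price + origin terminal + freight + insurance = 332985.73 + 549.82 + 4404.53 + 135.60 = 338075.68
Import duty = 338075.68 × 6.5% = 21974.92
Buyer bears: origin terminal 549.82 + freight 4404.53 + insurance 135.60 + destination terminal 953.03 + duty 21974.92 = 28017.90
Landed cost = invoice 332985.73 + 28017.90 = 361003.63

Total landed cost: AUD 361003.63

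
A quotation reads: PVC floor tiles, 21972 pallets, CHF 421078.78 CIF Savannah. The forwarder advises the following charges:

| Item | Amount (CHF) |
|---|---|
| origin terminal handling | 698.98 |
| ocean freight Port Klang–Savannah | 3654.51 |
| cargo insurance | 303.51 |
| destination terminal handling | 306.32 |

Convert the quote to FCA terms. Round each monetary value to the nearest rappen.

FCA price: CHF 416421.78

Not relevant to the conversion: destination terminal — on the buyer under both terms; not part of either seller's price.
From CIF to FCA, the seller no longer bears: origin terminal, freight, insurance.
FCA price = 421078.78 − 698.98 − 3654.51 − 303.51 = 416421.78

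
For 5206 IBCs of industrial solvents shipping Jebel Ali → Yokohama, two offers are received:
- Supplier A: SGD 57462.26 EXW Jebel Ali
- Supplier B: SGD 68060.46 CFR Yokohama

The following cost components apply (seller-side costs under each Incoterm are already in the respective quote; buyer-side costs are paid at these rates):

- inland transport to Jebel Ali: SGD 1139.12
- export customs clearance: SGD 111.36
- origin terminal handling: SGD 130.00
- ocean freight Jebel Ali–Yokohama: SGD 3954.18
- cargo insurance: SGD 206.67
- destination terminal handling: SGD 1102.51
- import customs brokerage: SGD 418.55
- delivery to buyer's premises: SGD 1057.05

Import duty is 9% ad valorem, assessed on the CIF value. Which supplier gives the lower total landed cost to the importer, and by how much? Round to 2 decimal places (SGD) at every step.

Supplier A is cheaper by SGD 5737.26

Supplier A (EXW):
CIF value = EXW price + inland to port + export clearance + origin terminal + freight + insurance = 57462.26 + 1139.12 + 111.36 + 130.00 + 3954.18 + 206.67 = 63003.59
Import duty = 63003.59 × 9% = 5670.32
Buyer bears (A): 1139.12 + 111.36 + 130.00 + 3954.18 + 206.67 + 1102.51 + 418.55 + 1057.05 = 8119.44
Landed cost (A) = invoice 57462.26 + 8119.44 + duty 5670.32 = 71252.02
Supplier B (CFR):
CIF value = CFR price + insurance = 68060.46 + 206.67 = 68267.13
Import duty = 68267.13 × 9% = 6144.04
Buyer bears (B): 206.67 + 1102.51 + 418.55 + 1057.05 = 2784.78
Landed cost (B) = invoice 68060.46 + 2784.78 + duty 6144.04 = 76989.28
Difference = |71252.02 − 76989.28| = 5737.26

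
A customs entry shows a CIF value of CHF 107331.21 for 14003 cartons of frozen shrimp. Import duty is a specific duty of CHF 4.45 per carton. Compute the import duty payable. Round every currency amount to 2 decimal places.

Import duty: CHF 62313.35

Import duty = 14003 × 4.45 = 62313.35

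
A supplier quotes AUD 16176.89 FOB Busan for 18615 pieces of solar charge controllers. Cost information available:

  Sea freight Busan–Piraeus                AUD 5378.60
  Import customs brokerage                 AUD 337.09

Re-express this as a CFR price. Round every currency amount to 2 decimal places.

CFR price: AUD 21555.49

Not relevant to the conversion: brokerage — on the buyer under both terms; not part of either seller's price.
From FOB to CFR, the seller additionally bears: freight.
CFR price = 16176.89 + 5378.60 = 21555.49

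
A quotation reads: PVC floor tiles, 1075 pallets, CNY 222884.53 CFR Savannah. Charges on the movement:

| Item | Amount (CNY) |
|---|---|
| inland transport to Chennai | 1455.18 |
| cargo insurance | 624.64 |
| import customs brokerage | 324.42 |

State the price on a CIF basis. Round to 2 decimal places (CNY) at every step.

CIF price: CNY 223509.17

Not relevant to the conversion: inland to port — on the seller under both CFR and CIF; already in the CFR price and stays in the CIF price. brokerage — on the buyer under both terms; not part of either seller's price.
From CFR to CIF, the seller additionally bears: insurance.
CIF price = 222884.53 + 624.64 = 223509.17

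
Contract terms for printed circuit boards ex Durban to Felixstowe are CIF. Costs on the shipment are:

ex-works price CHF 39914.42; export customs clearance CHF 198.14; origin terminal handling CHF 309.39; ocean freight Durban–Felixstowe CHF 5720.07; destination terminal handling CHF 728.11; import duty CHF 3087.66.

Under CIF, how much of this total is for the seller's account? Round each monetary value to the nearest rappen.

Seller's account: CHF 46142.02

CIF: the seller pays costs through ocean freight and marine insurance to the destination port.
Seller's account: goods 39914.42 + export clearance 198.14 + origin terminal 309.39 + freight 5720.07 = 46142.02
Buyer's account: destination terminal 728.11 + duty 3087.66 = 3815.77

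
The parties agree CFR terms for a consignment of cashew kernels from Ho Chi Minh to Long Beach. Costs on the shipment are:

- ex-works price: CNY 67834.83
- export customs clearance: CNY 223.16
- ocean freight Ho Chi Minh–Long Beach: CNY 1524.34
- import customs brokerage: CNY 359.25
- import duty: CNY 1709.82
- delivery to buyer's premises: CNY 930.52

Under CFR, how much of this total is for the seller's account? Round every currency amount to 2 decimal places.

CFR: the seller pays costs through ocean freight to the destination port, but not insurance.
Seller's account: goods 67834.83 + export clearance 223.16 + freight 1524.34 = 69582.33
Buyer's account: brokerage 359.25 + duty 1709.82 + delivery 930.52 = 2999.59

Seller's account: CNY 69582.33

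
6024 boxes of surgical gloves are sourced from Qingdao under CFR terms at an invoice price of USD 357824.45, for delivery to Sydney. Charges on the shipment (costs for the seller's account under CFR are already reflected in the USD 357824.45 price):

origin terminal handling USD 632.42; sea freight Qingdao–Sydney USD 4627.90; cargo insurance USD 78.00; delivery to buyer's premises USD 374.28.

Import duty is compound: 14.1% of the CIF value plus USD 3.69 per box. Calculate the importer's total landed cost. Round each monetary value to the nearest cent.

Total landed cost: USD 430969.54

CFR: the seller pays costs through ocean freight to the destination port, but not insurance.
Already in the invoice (seller's account under CFR): origin terminal, freight — exclude.
CIF value = CFR price + insurance = 357824.45 + 78.00 = 357902.45
Ad valorem component: 357902.45 × 14.1% = 50464.25
Specific component: 6024 × 3.69 = 22228.56
Import duty = 50464.25 + 22228.56 = 72692.81
Buyer bears: insurance 78.00 + delivery 374.28 + duty 72692.81 = 73145.09
Landed cost = invoice 357824.45 + 73145.09 = 430969.54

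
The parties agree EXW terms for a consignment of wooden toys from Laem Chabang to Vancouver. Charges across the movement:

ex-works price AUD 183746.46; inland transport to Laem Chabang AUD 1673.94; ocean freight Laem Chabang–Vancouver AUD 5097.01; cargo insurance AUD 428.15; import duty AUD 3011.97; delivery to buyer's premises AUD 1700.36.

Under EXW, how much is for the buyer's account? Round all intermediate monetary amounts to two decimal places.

EXW: the seller makes goods available at their premises; the buyer bears all onward costs.
Seller's account: goods 183746.46 = 183746.46
Buyer's account: inland to port 1673.94 + freight 5097.01 + insurance 428.15 + duty 3011.97 + delivery 1700.36 = 11911.43

Buyer's account: AUD 11911.43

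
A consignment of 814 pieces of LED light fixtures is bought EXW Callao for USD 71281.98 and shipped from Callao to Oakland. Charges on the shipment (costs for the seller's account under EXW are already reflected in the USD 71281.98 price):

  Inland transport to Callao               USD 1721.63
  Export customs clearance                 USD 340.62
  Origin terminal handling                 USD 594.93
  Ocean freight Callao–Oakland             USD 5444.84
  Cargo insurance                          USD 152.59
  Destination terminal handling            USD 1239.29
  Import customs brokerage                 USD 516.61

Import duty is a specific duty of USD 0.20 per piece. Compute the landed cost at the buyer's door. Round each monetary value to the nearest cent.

EXW: the seller makes goods available at their premises; the buyer bears all onward costs.
CIF value = EXW price + inland to port + export clearance + origin terminal + freight + insurance = 71281.98 + 1721.63 + 340.62 + 594.93 + 5444.84 + 152.59 = 79536.59
Import duty = 814 × 0.20 = 162.80
Buyer bears: inland to port 1721.63 + export clearance 340.62 + origin terminal 594.93 + freight 5444.84 + insurance 152.59 + destination terminal 1239.29 + brokerage 516.61 + duty 162.80 = 10173.31
Landed cost = invoice 71281.98 + 10173.31 = 81455.29

Total landed cost: USD 81455.29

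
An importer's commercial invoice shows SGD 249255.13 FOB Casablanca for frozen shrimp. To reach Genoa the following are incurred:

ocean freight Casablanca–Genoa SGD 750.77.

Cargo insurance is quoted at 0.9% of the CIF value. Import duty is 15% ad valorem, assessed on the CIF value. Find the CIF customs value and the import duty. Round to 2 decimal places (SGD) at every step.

CIF value: SGD 252276.39; import duty: SGD 37841.46

Let C be the CIF value. C = FOB price + freight + 0.9% × C
C − 0.9% × C = 249255.13 + 750.77
0.991 × C = 250005.90
C = 250005.90 / 0.991 = 252276.39
Insurance premium = 0.9% × 252276.39 = 2270.49
Import duty = 252276.39 × 15% = 37841.46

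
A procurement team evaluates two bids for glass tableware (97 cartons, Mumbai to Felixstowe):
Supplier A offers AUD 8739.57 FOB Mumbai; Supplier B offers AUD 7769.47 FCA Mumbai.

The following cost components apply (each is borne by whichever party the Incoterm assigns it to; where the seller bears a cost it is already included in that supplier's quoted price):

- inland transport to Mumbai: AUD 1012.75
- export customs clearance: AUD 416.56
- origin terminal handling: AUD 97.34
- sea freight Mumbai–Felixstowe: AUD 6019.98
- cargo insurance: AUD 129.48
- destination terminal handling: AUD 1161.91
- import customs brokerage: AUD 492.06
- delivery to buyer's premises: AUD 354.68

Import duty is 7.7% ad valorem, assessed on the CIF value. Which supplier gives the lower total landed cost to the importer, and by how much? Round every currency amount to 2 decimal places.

Supplier A (FOB):
CIF value = FOB price + freight + insurance = 8739.57 + 6019.98 + 129.48 = 14889.03
Import duty = 14889.03 × 7.7% = 1146.46
Buyer bears (A): 6019.98 + 129.48 + 1161.91 + 492.06 + 354.68 = 8158.11
Landed cost (A) = invoice 8739.57 + 8158.11 + duty 1146.46 = 18044.14
Supplier B (FCA):
CIF value = FCA price + origin terminal + freight + insurance = 7769.47 + 97.34 + 6019.98 + 129.48 = 14016.27
Import duty = 14016.27 × 7.7% = 1079.25
Buyer bears (B): 97.34 + 6019.98 + 129.48 + 1161.91 + 492.06 + 354.68 = 8255.45
Landed cost (B) = invoice 7769.47 + 8255.45 + duty 1079.25 = 17104.17
Difference = |18044.14 − 17104.17| = 939.97

Supplier B is cheaper by AUD 939.97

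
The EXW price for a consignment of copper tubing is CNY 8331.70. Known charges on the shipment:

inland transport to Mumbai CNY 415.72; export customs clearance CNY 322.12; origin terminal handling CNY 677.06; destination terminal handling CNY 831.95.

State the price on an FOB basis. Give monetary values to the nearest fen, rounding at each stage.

FOB price: CNY 9746.60

Not relevant to the conversion: destination terminal — on the buyer under both terms; not part of either seller's price.
From EXW to FOB, the seller additionally bears: inland to port, export clearance, origin terminal.
FOB price = 8331.70 + 415.72 + 322.12 + 677.06 = 9746.60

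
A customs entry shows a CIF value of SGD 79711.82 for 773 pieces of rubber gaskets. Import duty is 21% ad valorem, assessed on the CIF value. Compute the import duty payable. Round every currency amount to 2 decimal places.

Import duty: SGD 16739.48

Import duty = 79711.82 × 21% = 16739.48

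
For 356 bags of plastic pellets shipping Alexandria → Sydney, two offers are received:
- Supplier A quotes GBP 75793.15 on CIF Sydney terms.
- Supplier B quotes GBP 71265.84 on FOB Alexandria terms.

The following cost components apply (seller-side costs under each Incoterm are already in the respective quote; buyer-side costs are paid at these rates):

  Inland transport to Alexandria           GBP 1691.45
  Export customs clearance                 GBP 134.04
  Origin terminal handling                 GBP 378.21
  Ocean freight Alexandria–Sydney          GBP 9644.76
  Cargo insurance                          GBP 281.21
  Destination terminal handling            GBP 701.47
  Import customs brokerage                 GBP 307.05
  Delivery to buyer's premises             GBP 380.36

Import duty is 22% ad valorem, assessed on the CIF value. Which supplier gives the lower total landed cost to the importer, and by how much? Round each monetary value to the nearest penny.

Supplier A is cheaper by GBP 6586.37

Supplier A (CIF):
The CIF price already equals the CIF value: 75793.15
Import duty = 75793.15 × 22% = 16674.49
Buyer bears (A): 701.47 + 307.05 + 380.36 = 1388.88
Landed cost (A) = invoice 75793.15 + 1388.88 + duty 16674.49 = 93856.52
Supplier B (FOB):
CIF value = FOB price + freight + insurance = 71265.84 + 9644.76 + 281.21 = 81191.81
Import duty = 81191.81 × 22% = 17862.20
Buyer bears (B): 9644.76 + 281.21 + 701.47 + 307.05 + 380.36 = 11314.85
Landed cost (B) = invoice 71265.84 + 11314.85 + duty 17862.20 = 100442.89
Difference = |93856.52 − 100442.89| = 6586.37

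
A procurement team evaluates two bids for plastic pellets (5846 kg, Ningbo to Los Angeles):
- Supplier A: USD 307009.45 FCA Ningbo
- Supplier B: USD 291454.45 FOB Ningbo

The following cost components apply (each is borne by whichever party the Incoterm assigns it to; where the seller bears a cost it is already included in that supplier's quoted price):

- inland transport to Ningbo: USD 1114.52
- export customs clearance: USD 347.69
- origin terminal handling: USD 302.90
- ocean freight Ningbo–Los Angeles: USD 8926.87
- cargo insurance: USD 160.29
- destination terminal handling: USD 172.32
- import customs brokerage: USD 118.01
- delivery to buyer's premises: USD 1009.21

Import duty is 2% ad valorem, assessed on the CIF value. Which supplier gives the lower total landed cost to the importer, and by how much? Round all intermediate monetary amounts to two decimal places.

Supplier A (FCA):
CIF value = FCA price + origin terminal + freight + insurance = 307009.45 + 302.90 + 8926.87 + 160.29 = 316399.51
Import duty = 316399.51 × 2% = 6327.99
Buyer bears (A): 302.90 + 8926.87 + 160.29 + 172.32 + 118.01 + 1009.21 = 10689.60
Landed cost (A) = invoice 307009.45 + 10689.60 + duty 6327.99 = 324027.04
Supplier B (FOB):
CIF value = FOB price + freight + insurance = 291454.45 + 8926.87 + 160.29 = 300541.61
Import duty = 300541.61 × 2% = 6010.83
Buyer bears (B): 8926.87 + 160.29 + 172.32 + 118.01 + 1009.21 = 10386.70
Landed cost (B) = invoice 291454.45 + 10386.70 + duty 6010.83 = 307851.98
Difference = |324027.04 − 307851.98| = 16175.06

Supplier B is cheaper by USD 16175.06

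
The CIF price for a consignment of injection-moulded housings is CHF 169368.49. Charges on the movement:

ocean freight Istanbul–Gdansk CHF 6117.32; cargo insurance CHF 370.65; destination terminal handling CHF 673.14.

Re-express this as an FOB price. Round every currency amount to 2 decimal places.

FOB price: CHF 162880.52

Not relevant to the conversion: destination terminal — on the buyer under both terms; not part of either seller's price.
From CIF to FOB, the seller no longer bears: freight, insurance.
FOB price = 169368.49 − 6117.32 − 370.65 = 162880.52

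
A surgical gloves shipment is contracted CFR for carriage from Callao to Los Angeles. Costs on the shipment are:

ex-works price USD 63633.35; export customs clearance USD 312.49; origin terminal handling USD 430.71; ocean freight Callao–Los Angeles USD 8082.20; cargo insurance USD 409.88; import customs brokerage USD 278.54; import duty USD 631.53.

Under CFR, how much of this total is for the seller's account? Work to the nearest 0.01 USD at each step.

Seller's account: USD 72458.75

CFR: the seller pays costs through ocean freight to the destination port, but not insurance.
Seller's account: goods 63633.35 + export clearance 312.49 + origin terminal 430.71 + freight 8082.20 = 72458.75
Buyer's account: insurance 409.88 + brokerage 278.54 + duty 631.53 = 1319.95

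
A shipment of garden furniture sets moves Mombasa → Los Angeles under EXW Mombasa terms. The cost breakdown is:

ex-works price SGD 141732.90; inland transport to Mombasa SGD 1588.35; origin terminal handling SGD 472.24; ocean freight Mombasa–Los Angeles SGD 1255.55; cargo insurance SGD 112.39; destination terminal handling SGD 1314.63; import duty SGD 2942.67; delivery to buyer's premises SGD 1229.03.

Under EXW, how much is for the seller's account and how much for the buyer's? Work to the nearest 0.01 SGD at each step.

Seller: SGD 141732.90; buyer: SGD 8914.86

EXW: the seller makes goods available at their premises; the buyer bears all onward costs.
Seller's account: goods 141732.90 = 141732.90
Buyer's account: inland to port 1588.35 + origin terminal 472.24 + freight 1255.55 + insurance 112.39 + destination terminal 1314.63 + duty 2942.67 + delivery 1229.03 = 8914.86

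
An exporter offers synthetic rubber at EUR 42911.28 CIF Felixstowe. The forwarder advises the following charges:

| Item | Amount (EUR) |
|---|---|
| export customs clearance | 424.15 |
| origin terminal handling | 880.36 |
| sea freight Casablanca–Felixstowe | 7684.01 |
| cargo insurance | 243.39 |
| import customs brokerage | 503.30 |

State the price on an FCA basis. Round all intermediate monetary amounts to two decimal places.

Not relevant to the conversion: export clearance — on the seller under both CIF and FCA; already in the CIF price and stays in the FCA price. brokerage — on the buyer under both terms; not part of either seller's price.
From CIF to FCA, the seller no longer bears: origin terminal, freight, insurance.
FCA price = 42911.28 − 880.36 − 7684.01 − 243.39 = 34103.52

FCA price: EUR 34103.52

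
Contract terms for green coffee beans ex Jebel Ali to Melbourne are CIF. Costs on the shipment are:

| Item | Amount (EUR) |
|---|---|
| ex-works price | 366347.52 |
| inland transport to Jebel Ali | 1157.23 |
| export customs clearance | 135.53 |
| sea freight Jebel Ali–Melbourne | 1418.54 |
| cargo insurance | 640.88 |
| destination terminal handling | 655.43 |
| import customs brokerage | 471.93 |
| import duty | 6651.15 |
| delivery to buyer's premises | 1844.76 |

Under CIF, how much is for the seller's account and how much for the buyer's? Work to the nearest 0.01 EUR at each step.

Seller: EUR 369699.70; buyer: EUR 9623.27

CIF: the seller pays costs through ocean freight and marine insurance to the destination port.
Seller's account: goods 366347.52 + inland to port 1157.23 + export clearance 135.53 + freight 1418.54 + insurance 640.88 = 369699.70
Buyer's account: destination terminal 655.43 + brokerage 471.93 + duty 6651.15 + delivery 1844.76 = 9623.27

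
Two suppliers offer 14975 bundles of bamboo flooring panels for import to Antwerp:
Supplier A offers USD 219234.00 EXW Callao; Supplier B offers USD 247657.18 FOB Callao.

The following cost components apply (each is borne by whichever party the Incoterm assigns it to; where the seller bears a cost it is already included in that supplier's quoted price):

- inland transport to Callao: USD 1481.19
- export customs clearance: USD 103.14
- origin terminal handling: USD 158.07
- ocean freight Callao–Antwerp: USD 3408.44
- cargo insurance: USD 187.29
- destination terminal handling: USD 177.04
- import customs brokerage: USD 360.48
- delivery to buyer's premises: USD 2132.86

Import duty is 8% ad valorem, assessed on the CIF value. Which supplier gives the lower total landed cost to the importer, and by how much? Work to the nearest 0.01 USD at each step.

Supplier A (EXW):
CIF value = EXW price + inland to port + export clearance + origin terminal + freight + insurance = 219234.00 + 1481.19 + 103.14 + 158.07 + 3408.44 + 187.29 = 224572.13
Import duty = 224572.13 × 8% = 17965.77
Buyer bears (A): 1481.19 + 103.14 + 158.07 + 3408.44 + 187.29 + 177.04 + 360.48 + 2132.86 = 8008.51
Landed cost (A) = invoice 219234.00 + 8008.51 + duty 17965.77 = 245208.28
Supplier B (FOB):
CIF value = FOB price + freight + insurance = 247657.18 + 3408.44 + 187.29 = 251252.91
Import duty = 251252.91 × 8% = 20100.23
Buyer bears (B): 3408.44 + 187.29 + 177.04 + 360.48 + 2132.86 = 6266.11
Landed cost (B) = invoice 247657.18 + 6266.11 + duty 20100.23 = 274023.52
Difference = |245208.28 − 274023.52| = 28815.24

Supplier A is cheaper by USD 28815.24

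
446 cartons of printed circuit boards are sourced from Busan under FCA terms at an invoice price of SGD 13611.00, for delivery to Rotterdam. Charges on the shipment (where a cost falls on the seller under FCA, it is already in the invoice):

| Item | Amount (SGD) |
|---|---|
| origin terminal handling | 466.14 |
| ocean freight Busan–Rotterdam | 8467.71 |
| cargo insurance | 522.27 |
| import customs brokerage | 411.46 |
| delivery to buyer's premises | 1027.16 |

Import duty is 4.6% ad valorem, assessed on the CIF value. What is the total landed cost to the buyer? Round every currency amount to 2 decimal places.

FCA: the seller delivers export-cleared goods to the carrier; the buyer bears costs from that point.
CIF value = FCA price + origin terminal + freight + insurance = 13611.00 + 466.14 + 8467.71 + 522.27 = 23067.12
Import duty = 23067.12 × 4.6% = 1061.09
Buyer bears: origin terminal 466.14 + freight 8467.71 + insurance 522.27 + brokerage 411.46 + delivery 1027.16 + duty 1061.09 = 11955.83
Landed cost = invoice 13611.00 + 11955.83 = 25566.83

Total landed cost: SGD 25566.83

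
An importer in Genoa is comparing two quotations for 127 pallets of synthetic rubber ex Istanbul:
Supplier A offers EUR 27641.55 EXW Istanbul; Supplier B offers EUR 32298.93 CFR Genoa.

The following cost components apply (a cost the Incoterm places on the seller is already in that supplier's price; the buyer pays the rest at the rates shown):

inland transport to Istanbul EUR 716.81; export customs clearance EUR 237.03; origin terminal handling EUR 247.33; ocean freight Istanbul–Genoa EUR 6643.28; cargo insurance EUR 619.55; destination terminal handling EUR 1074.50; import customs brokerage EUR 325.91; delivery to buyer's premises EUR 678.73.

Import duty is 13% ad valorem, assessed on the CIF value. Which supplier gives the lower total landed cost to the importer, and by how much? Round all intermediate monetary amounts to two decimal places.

Supplier A (EXW):
CIF value = EXW price + inland to port + export clearance + origin terminal + freight + insurance = 27641.55 + 716.81 + 237.03 + 247.33 + 6643.28 + 619.55 = 36105.55
Import duty = 36105.55 × 13% = 4693.72
Buyer bears (A): 716.81 + 237.03 + 247.33 + 6643.28 + 619.55 + 1074.50 + 325.91 + 678.73 = 10543.14
Landed cost (A) = invoice 27641.55 + 10543.14 + duty 4693.72 = 42878.41
Supplier B (CFR):
CIF value = CFR price + insurance = 32298.93 + 619.55 = 32918.48
Import duty = 32918.48 × 13% = 4279.40
Buyer bears (B): 619.55 + 1074.50 + 325.91 + 678.73 = 2698.69
Landed cost (B) = invoice 32298.93 + 2698.69 + duty 4279.40 = 39277.02
Difference = |42878.41 − 39277.02| = 3601.39

Supplier B is cheaper by EUR 3601.39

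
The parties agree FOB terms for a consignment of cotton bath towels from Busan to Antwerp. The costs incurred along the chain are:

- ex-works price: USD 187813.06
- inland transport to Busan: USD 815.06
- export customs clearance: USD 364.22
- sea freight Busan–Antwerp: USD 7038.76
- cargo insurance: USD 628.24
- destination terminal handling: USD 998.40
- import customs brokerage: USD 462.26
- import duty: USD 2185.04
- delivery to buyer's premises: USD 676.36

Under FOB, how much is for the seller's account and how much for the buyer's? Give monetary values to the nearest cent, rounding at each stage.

Seller: USD 188992.34; buyer: USD 11989.06

FOB: the seller bears costs until goods are on board at the origin port; the buyer bears freight, insurance and all costs thereafter.
Seller's account: goods 187813.06 + inland to port 815.06 + export clearance 364.22 = 188992.34
Buyer's account: freight 7038.76 + insurance 628.24 + destination terminal 998.40 + brokerage 462.26 + duty 2185.04 + delivery 676.36 = 11989.06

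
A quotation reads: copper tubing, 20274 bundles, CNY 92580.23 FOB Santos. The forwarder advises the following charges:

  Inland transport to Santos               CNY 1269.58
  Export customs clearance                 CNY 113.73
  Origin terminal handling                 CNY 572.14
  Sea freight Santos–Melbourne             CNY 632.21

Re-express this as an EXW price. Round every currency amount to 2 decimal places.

Not relevant to the conversion: freight — on the buyer under both terms; not part of either seller's price.
From FOB to EXW, the seller no longer bears: inland to port, export clearance, origin terminal.
EXW price = 92580.23 − 1269.58 − 113.73 − 572.14 = 90624.78

EXW price: CNY 90624.78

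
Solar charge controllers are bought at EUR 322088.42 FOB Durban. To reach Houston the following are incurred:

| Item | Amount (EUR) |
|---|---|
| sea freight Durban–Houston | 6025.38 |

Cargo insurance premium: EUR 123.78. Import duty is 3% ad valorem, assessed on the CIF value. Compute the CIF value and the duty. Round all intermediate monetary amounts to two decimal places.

CIF = FOB price + freight + insurance
CIF = 322088.42 + 6025.38 + 123.78 = 328237.58
Import duty = 328237.58 × 3% = 9847.13

CIF value: EUR 328237.58; import duty: EUR 9847.13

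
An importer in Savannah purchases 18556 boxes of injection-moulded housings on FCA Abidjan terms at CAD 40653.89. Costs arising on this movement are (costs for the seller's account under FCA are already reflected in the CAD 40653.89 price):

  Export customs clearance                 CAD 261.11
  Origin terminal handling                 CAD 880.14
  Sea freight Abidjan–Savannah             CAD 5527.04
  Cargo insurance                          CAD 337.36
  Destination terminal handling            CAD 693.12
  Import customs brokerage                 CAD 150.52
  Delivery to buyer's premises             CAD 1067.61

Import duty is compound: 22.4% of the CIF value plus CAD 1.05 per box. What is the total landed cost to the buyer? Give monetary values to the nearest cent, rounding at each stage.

FCA: the seller delivers export-cleared goods to the carrier; the buyer bears costs from that point.
Already in the invoice (seller's account under FCA): export clearance — exclude.
CIF value = FCA price + origin terminal + freight + insurance = 40653.89 + 880.14 + 5527.04 + 337.36 = 47398.43
Ad valorem component: 47398.43 × 22.4% = 10617.25
Specific component: 18556 × 1.05 = 19483.80
Import duty = 10617.25 + 19483.80 = 30101.05
Buyer bears: origin terminal 880.14 + freight 5527.04 + insurance 337.36 + destination terminal 693.12 + brokerage 150.52 + delivery 1067.61 + duty 30101.05 = 38756.84
Landed cost = invoice 40653.89 + 38756.84 = 79410.73

Total landed cost: CAD 79410.73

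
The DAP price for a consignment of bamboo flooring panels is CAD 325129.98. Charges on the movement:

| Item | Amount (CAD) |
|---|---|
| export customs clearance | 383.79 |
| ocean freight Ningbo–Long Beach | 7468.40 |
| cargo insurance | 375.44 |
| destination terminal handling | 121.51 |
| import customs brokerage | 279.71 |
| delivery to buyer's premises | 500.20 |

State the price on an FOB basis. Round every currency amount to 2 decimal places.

Not relevant to the conversion: export clearance — on the seller under both DAP and FOB; already in the DAP price and stays in the FOB price. brokerage — on the buyer under both terms; not part of either seller's price.
From DAP to FOB, the seller no longer bears: freight, insurance, destination terminal, delivery.
FOB price = 325129.98 − 7468.40 − 375.44 − 121.51 − 500.20 = 316664.43

FOB price: CAD 316664.43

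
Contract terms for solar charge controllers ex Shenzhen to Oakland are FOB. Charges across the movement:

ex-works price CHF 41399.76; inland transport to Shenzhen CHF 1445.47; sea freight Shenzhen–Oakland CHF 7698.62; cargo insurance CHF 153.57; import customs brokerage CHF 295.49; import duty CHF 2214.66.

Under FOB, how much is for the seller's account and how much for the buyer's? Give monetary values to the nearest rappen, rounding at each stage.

Seller: CHF 42845.23; buyer: CHF 10362.34

FOB: the seller bears costs until goods are on board at the origin port; the buyer bears freight, insurance and all costs thereafter.
Seller's account: goods 41399.76 + inland to port 1445.47 = 42845.23
Buyer's account: freight 7698.62 + insurance 153.57 + brokerage 295.49 + duty 2214.66 = 10362.34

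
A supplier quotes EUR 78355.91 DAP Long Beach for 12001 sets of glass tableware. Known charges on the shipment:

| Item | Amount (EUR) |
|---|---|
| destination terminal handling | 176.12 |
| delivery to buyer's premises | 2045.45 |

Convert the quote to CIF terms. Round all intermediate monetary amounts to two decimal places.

From DAP to CIF, the seller no longer bears: destination terminal, delivery.
CIF price = 78355.91 − 176.12 − 2045.45 = 76134.34

CIF price: EUR 76134.34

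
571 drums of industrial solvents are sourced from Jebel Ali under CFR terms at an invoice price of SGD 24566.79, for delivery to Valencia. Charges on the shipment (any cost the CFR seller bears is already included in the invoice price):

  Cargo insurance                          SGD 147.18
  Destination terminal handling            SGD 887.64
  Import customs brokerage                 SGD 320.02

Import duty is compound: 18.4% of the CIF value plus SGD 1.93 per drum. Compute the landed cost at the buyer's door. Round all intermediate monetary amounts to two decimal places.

CFR: the seller pays costs through ocean freight to the destination port, but not insurance.
CIF value = CFR price + insurance = 24566.79 + 147.18 = 24713.97
Ad valorem component: 24713.97 × 18.4% = 4547.37
Specific component: 571 × 1.93 = 1102.03
Import duty = 4547.37 + 1102.03 = 5649.40
Buyer bears: insurance 147.18 + destination terminal 887.64 + brokerage 320.02 + duty 5649.40 = 7004.24
Landed cost = invoice 24566.79 + 7004.24 = 31571.03

Total landed cost: SGD 31571.03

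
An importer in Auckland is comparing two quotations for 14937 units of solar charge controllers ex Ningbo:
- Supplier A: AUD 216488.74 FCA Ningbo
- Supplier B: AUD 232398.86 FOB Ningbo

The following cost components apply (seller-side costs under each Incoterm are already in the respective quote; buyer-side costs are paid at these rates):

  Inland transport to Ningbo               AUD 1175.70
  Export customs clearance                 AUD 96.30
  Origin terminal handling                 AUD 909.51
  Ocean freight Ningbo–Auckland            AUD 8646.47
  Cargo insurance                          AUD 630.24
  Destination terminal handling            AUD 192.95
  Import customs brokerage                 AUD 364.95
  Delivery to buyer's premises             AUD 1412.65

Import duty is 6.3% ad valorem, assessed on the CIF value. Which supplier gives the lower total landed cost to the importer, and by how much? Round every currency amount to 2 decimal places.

Supplier A is cheaper by AUD 15945.65

Supplier A (FCA):
CIF value = FCA price + origin terminal + freight + insurance = 216488.74 + 909.51 + 8646.47 + 630.24 = 226674.96
Import duty = 226674.96 × 6.3% = 14280.52
Buyer bears (A): 909.51 + 8646.47 + 630.24 + 192.95 + 364.95 + 1412.65 = 12156.77
Landed cost (A) = invoice 216488.74 + 12156.77 + duty 14280.52 = 242926.03
Supplier B (FOB):
CIF value = FOB price + freight + insurance = 232398.86 + 8646.47 + 630.24 = 241675.57
Import duty = 241675.57 × 6.3% = 15225.56
Buyer bears (B): 8646.47 + 630.24 + 192.95 + 364.95 + 1412.65 = 11247.26
Landed cost (B) = invoice 232398.86 + 11247.26 + duty 15225.56 = 258871.68
Difference = |242926.03 − 258871.68| = 15945.65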